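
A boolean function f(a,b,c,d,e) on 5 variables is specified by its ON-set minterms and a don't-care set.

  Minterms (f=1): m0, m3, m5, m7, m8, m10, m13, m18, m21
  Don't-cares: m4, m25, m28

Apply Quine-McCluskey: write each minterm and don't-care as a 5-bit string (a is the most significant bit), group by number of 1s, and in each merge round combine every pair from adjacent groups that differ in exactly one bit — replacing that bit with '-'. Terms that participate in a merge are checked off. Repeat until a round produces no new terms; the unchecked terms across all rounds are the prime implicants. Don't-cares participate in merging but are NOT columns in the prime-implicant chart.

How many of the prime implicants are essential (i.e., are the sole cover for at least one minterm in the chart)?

5

size-2^0 implicants → 00000(✓)  00011(✓)  00100(✓)  00101(✓)  00111(✓)  01000(✓)  01010(✓)  01101(✓)  10010  10101(✓)  11001  11100
size-2^1 implicants → -0101  0-000  0-101  00-00  00-11  001-1  0010-  010-0
Unchecked terms (primes): -0101, 0-000, 0-101, 00-00, 00-11, 001-1, 0010-, 010-0, 10010, 11001, 11100
Minterm coverage:
  m0 ⊆ 0-000,00-00
  m3 ⊆ 00-11 [E]
  m5 ⊆ -0101,0-101,001-1,0010-
  m7 ⊆ 00-11,001-1
  m8 ⊆ 0-000,010-0
  m10 ⊆ 010-0 [E]
  m13 ⊆ 0-101 [E]
  m18 ⊆ 10010 [E]
  m21 ⊆ -0101 [E]
E = {-0101, 0-101, 00-11, 010-0, 10010}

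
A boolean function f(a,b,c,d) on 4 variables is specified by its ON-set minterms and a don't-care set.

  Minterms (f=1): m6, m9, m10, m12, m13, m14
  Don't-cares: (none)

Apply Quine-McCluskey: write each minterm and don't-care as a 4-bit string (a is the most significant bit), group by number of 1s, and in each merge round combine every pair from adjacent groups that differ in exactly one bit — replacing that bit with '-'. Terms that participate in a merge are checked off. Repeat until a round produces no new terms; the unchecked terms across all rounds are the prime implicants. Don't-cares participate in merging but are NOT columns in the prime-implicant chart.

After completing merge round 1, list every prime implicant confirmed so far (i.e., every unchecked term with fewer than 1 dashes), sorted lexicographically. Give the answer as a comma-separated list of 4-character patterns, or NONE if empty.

NONE

Round 0: 0110✓ 1001✓ 1010✓ 1100✓ 1101✓ 1110✓
Round 1: -110 1-01 1-10 11-0 110-
PIs = {-110, 1-01, 1-10, 11-0, 110-}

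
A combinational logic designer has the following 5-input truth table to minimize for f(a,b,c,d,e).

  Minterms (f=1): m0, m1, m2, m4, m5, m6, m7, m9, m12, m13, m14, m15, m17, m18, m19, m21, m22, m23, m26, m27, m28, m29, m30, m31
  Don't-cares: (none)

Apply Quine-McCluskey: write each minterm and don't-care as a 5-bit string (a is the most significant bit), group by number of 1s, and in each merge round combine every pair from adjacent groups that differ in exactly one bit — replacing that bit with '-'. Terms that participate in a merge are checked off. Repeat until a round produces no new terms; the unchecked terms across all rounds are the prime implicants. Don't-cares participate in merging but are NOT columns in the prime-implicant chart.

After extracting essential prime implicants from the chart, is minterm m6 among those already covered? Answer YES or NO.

Round 0: 00000✓ 00001✓ 00010✓ 00100✓ 00101✓ 00110✓ 00111✓ 01001✓ 01100✓ 01101✓ 01110✓ 01111✓ 10001✓ 10010✓ 10011✓ 10101✓ 10110✓ 10111✓ 11010✓ 11011✓ 11100✓ 11101✓ 11110✓ 11111✓
Round 1: -0001✓ -0010✓ -0101✓ -0110✓ -0111✓ -1100✓ -1101✓ -1110✓ -1111✓ 0-001✓ 0-100✓ 0-101✓ 0-110✓ 0-111✓ 00-00✓ 00-01✓ 00-10✓ 000-0✓ 0000-✓ 001-0✓ 001-1✓ 0010-✓ 0011-✓ 01-01✓ 011-0✓ 011-1✓ 0110-✓ 0111-✓ 1-010✓ 1-011✓ 1-101✓ 1-110✓ 1-111✓ 10-01✓ 10-10✓ 10-11✓ 100-1✓ 1001-✓ 101-1✓ 1011-✓ 11-10✓ 11-11✓ 1101-✓ 111-0✓ 111-1✓ 1110-✓ 1111-✓
Round 2: --101✓ --110✓ --111✓ -0-01 -0-10 -01-1✓ -011-✓ -11-0✓ -11-1✓ -110-✓ -111-✓ 0--01 0-1-0✓ 0-1-1✓ 0-10-✓ 0-11-✓ 00--0 00-0- 001--✓ 011--✓ 1--10✓ 1--11✓ 1-01-✓ 1-1-1✓ 1-11-✓ 10--1 10-1-✓ 11-1-✓ 111--✓
Round 3: --1-1 --11- -11-- 0-1-- 1--1-
PIs = {--1-1, --11-, -0-01, -0-10, -11--, 0--01, 0-1--, 00--0, 00-0-, 1--1-, 10--1}
Coverage chart:
  m0: 00--0,00-0-
  m1: -0-01,0--01,00-0-
  m2: -0-10,00--0
  m4: 0-1--,00--0,00-0-
  m5: --1-1,-0-01,0--01,0-1--,00-0-
  m6: --11-,-0-10,0-1--,00--0
  m7: --1-1,--11-,0-1--
  m9: 0--01 ←essential
  m12: -11--,0-1--
  m13: --1-1,-11--,0--01,0-1--
  m14: --11-,-11--,0-1--
  m15: --1-1,--11-,-11--,0-1--
  m17: -0-01,10--1
  m18: -0-10,1--1-
  m19: 1--1-,10--1
  m21: --1-1,-0-01,10--1
  m22: --11-,-0-10,1--1-
  m23: --1-1,--11-,1--1-,10--1
  m26: 1--1- ←essential
  m27: 1--1- ←essential
  m28: -11-- ←essential
  m29: --1-1,-11--
  m30: --11-,-11--,1--1-
  m31: --1-1,--11-,-11--,1--1-
Essential: -11--, 0--01, 1--1-

NO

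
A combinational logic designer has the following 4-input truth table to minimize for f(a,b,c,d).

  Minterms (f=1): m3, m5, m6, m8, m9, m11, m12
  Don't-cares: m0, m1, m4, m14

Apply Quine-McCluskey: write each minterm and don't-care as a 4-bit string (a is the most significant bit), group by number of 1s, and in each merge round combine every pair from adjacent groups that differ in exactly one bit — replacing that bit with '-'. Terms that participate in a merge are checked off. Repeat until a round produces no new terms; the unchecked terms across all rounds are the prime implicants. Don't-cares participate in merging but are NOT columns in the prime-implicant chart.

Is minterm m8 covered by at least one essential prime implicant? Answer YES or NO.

NO

Round 0: 0000✓ 0001✓ 0011✓ 0100✓ 0101✓ 0110✓ 1000✓ 1001✓ 1011✓ 1100✓ 1110✓
Round 1: -000✓ -001✓ -011✓ -100✓ -110✓ 0-00✓ 0-01✓ 00-1✓ 000-✓ 01-0✓ 010-✓ 1-00✓ 10-1✓ 100-✓ 11-0✓
Round 2: --00 -0-1 -00- -1-0 0-0-
PIs = {--00, -0-1, -00-, -1-0, 0-0-}
Coverage chart:
  m3: -0-1 ←essential
  m5: 0-0- ←essential
  m6: -1-0 ←essential
  m8: --00,-00-
  m9: -0-1,-00-
  m11: -0-1 ←essential
  m12: --00,-1-0
Essential: -0-1, -1-0, 0-0-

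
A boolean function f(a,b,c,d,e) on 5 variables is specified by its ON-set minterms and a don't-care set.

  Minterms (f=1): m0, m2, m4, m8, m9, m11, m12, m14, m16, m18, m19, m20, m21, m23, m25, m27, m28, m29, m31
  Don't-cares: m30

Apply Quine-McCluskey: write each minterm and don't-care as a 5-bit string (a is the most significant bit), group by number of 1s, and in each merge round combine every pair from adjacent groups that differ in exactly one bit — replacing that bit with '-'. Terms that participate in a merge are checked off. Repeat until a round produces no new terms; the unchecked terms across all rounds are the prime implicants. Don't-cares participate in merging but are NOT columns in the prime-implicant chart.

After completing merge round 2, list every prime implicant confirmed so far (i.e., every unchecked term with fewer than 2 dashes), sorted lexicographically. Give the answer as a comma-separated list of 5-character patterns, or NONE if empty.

0100-, 1001-

size-2^0 implicants → 00000(✓)  00010(✓)  00100(✓)  01000(✓)  01001(✓)  01011(✓)  01100(✓)  01110(✓)  10000(✓)  10010(✓)  10011(✓)  10100(✓)  10101(✓)  10111(✓)  11001(✓)  11011(✓)  11100(✓)  11101(✓)  11110(✓)  11111(✓)
size-2^1 implicants → -0000(✓)  -0010(✓)  -0100(✓)  -1001(✓)  -1011(✓)  -1100(✓)  -1110(✓)  0-000(✓)  0-100(✓)  00-00(✓)  000-0(✓)  01-00(✓)  010-1(✓)  0100-  011-0(✓)  1-011(✓)  1-100(✓)  1-101(✓)  1-111(✓)  10-00(✓)  10-11(✓)  100-0(✓)  1001-  101-1(✓)  1010-(✓)  11-01(✓)  11-11(✓)  110-1(✓)  111-0(✓)  111-1(✓)  1110-(✓)  1111-(✓)
size-2^2 implicants → --100  -0-00  -00-0  -10-1  -11-0  0--00  1--11  1-1-1  1-10-  11--1  111--
Unchecked terms (primes): --100, -0-00, -00-0, -10-1, -11-0, 0--00, 0100-, 1--11, 1-1-1, 1-10-, 1001-, 11--1, 111--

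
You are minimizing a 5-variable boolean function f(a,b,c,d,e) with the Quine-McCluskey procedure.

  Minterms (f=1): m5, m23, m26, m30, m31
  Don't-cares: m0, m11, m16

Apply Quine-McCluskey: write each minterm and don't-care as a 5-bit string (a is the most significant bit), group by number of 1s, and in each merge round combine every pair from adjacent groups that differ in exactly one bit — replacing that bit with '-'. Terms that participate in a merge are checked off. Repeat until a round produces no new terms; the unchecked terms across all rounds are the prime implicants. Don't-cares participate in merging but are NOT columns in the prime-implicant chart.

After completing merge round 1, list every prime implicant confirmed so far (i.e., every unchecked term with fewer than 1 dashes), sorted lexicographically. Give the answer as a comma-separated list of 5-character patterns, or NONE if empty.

00101, 01011

size-2^0 implicants → 00000(✓)  00101  01011  10000(✓)  10111(✓)  11010(✓)  11110(✓)  11111(✓)
size-2^1 implicants → -0000  1-111  11-10  1111-
Unchecked terms (primes): -0000, 00101, 01011, 1-111, 11-10, 1111-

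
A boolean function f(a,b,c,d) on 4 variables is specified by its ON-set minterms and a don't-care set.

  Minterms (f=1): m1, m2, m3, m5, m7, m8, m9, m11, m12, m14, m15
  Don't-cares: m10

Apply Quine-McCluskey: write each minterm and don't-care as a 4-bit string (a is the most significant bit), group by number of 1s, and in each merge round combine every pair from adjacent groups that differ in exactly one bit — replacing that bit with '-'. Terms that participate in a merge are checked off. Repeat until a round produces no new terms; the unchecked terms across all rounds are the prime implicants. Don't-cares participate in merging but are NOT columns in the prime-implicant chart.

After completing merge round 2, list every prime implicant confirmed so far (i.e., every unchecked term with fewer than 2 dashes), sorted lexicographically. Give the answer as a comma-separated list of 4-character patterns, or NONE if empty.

NONE

size-2^0 implicants → 0001(✓)  0010(✓)  0011(✓)  0101(✓)  0111(✓)  1000(✓)  1001(✓)  1010(✓)  1011(✓)  1100(✓)  1110(✓)  1111(✓)
size-2^1 implicants → -001(✓)  -010(✓)  -011(✓)  -111(✓)  0-01(✓)  0-11(✓)  00-1(✓)  001-(✓)  01-1(✓)  1-00(✓)  1-10(✓)  1-11(✓)  10-0(✓)  10-1(✓)  100-(✓)  101-(✓)  11-0(✓)  111-(✓)
size-2^2 implicants → --11  -0-1  -01-  0--1  1--0  1-1-  10--
Unchecked terms (primes): --11, -0-1, -01-, 0--1, 1--0, 1-1-, 10--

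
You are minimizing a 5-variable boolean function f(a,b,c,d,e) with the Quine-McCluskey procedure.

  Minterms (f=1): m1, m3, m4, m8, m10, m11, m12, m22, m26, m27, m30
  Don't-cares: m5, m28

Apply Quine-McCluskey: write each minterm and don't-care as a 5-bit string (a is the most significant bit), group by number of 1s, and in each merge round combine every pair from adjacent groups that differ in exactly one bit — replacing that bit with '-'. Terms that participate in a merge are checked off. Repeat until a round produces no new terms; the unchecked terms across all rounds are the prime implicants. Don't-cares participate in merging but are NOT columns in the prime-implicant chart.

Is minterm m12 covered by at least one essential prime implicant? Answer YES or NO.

NO

[col 0] 00001*, 00011*, 00100*, 00101*, 01000*, 01010*, 01011*, 01100*, 10110*, 11010*, 11011*, 11100*, 11110*
[col 1] -1010*, -1011*, -1100, 0-011, 0-100, 00-01, 000-1, 0010-, 01-00, 010-0, 0101-*, 1-110, 11-10, 1101-*, 111-0
[col 2] -101-
Prime implicants: -101-, -1100, 0-011, 0-100, 00-01, 000-1, 0010-, 01-00, 010-0, 1-110, 11-10, 111-0
PI chart (minterm → PIs covering it):
  1 | 00-01,000-1
  3 | 0-011,000-1
  4 | 0-100,0010-
  8 | 01-00,010-0
  10 | -101-,010-0
  11 | -101-,0-011
  12 | -1100,0-100,01-00
  22 | 1-110  (sole → essential)
  26 | -101-,11-10
  27 | -101-  (sole → essential)
  30 | 1-110,11-10,111-0
Essential prime implicants: -101-, 1-110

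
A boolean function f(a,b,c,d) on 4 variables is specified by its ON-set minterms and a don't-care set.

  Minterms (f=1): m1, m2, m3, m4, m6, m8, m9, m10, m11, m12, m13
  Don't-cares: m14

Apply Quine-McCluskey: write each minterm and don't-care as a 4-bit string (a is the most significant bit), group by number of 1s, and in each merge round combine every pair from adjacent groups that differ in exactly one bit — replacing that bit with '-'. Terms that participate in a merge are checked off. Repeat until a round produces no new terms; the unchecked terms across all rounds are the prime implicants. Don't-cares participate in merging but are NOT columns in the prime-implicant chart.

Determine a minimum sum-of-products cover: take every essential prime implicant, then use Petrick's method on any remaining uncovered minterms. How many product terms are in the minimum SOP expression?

4

size-2^0 implicants → 0001(✓)  0010(✓)  0011(✓)  0100(✓)  0110(✓)  1000(✓)  1001(✓)  1010(✓)  1011(✓)  1100(✓)  1101(✓)  1110(✓)
size-2^1 implicants → -001(✓)  -010(✓)  -011(✓)  -100(✓)  -110(✓)  0-10(✓)  00-1(✓)  001-(✓)  01-0(✓)  1-00(✓)  1-01(✓)  1-10(✓)  10-0(✓)  10-1(✓)  100-(✓)  101-(✓)  11-0(✓)  110-(✓)
size-2^2 implicants → --10  -0-1  -01-  -1-0  1--0  1-0-  10--
Unchecked terms (primes): --10, -0-1, -01-, -1-0, 1--0, 1-0-, 10--
Minterm coverage:
  m1 ⊆ -0-1 [E]
  m2 ⊆ --10,-01-
  m3 ⊆ -0-1,-01-
  m4 ⊆ -1-0 [E]
  m6 ⊆ --10,-1-0
  m8 ⊆ 1--0,1-0-,10--
  m9 ⊆ -0-1,1-0-,10--
  m10 ⊆ --10,-01-,1--0,10--
  m11 ⊆ -0-1,-01-,10--
  m12 ⊆ -1-0,1--0,1-0-
  m13 ⊆ 1-0- [E]
E = {-0-1, -1-0, 1-0-}
Petrick residual → --10
Cover = cd' + b'd + bd' + ac'  |cover|=4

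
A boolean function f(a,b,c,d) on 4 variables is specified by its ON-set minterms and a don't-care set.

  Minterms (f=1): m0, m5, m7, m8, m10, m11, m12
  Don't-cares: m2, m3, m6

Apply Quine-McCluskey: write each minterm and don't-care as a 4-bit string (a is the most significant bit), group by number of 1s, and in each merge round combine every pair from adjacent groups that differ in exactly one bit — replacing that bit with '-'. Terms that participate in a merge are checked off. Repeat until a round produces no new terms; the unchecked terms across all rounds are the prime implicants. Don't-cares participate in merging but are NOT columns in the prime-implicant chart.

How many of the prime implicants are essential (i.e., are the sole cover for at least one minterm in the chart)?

4

Round 0: 0000✓ 0010✓ 0011✓ 0101✓ 0110✓ 0111✓ 1000✓ 1010✓ 1011✓ 1100✓
Round 1: -000✓ -010✓ -011✓ 0-10✓ 0-11✓ 00-0✓ 001-✓ 01-1 011-✓ 1-00 10-0✓ 101-✓
Round 2: -0-0 -01- 0-1-
PIs = {-0-0, -01-, 0-1-, 01-1, 1-00}
Coverage chart:
  m0: -0-0 ←essential
  m5: 01-1 ←essential
  m7: 0-1-,01-1
  m8: -0-0,1-00
  m10: -0-0,-01-
  m11: -01- ←essential
  m12: 1-00 ←essential
Essential: -0-0, -01-, 01-1, 1-00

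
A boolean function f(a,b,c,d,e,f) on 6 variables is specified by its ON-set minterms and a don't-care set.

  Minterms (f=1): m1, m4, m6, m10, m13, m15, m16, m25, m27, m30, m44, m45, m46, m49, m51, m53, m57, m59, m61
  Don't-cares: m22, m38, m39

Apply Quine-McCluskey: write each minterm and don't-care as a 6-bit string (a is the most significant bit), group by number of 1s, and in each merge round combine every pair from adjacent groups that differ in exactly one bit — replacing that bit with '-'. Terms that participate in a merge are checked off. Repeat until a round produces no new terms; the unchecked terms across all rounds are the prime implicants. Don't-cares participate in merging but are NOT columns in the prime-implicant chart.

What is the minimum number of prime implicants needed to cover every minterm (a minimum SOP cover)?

size-2^0 implicants → 000001  000100(✓)  000110(✓)  001010  001101(✓)  001111(✓)  010000  010110(✓)  011001(✓)  011011(✓)  011110(✓)  100110(✓)  100111(✓)  101100(✓)  101101(✓)  101110(✓)  110001(✓)  110011(✓)  110101(✓)  111001(✓)  111011(✓)  111101(✓)
size-2^1 implicants → -00110  -01101  -11001(✓)  -11011(✓)  0-0110  0001-0  0011-1  01-110  0110-1(✓)  1-1101  10-110  10011-  1011-0  10110-  11-001(✓)  11-011(✓)  11-101(✓)  110-01(✓)  1100-1(✓)  111-01(✓)  1110-1(✓)
size-2^2 implicants → -110-1  11--01  11-0-1
Unchecked terms (primes): -00110, -01101, -110-1, 0-0110, 000001, 0001-0, 001010, 0011-1, 01-110, 010000, 1-1101, 10-110, 10011-, 1011-0, 10110-, 11--01, 11-0-1
Minterm coverage:
  m1 ⊆ 000001 [E]
  m4 ⊆ 0001-0 [E]
  m6 ⊆ -00110,0-0110,0001-0
  m10 ⊆ 001010 [E]
  m13 ⊆ -01101,0011-1
  m15 ⊆ 0011-1 [E]
  m16 ⊆ 010000 [E]
  m25 ⊆ -110-1 [E]
  m27 ⊆ -110-1 [E]
  m30 ⊆ 01-110 [E]
  m44 ⊆ 1011-0,10110-
  m45 ⊆ -01101,1-1101,10110-
  m46 ⊆ 10-110,1011-0
  m49 ⊆ 11--01,11-0-1
  m51 ⊆ 11-0-1 [E]
  m53 ⊆ 11--01 [E]
  m57 ⊆ -110-1,11--01,11-0-1
  m59 ⊆ -110-1,11-0-1
  m61 ⊆ 1-1101,11--01
E = {-110-1, 000001, 0001-0, 001010, 0011-1, 01-110, 010000, 11--01, 11-0-1}
Petrick residual → -01101, 1011-0
Cover = b'cde'f + bcd'f + a'b'c'd'e'f + a'b'c'df' + a'b'cd'ef' + a'b'cdf + a'bdef' + a'bc'd'e'f' + ab'cdf' + abe'f + abd'f  |cover|=11

11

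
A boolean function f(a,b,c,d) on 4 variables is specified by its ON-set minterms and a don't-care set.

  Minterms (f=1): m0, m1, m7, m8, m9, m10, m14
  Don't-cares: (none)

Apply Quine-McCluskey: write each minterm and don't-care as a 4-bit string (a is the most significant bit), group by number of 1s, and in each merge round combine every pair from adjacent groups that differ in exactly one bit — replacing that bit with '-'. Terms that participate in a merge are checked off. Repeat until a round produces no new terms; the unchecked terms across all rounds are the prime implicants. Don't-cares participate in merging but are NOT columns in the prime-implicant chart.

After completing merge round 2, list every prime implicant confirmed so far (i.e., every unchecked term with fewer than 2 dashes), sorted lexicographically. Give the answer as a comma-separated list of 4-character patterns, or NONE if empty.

0111, 1-10, 10-0

size-2^0 implicants → 0000(✓)  0001(✓)  0111  1000(✓)  1001(✓)  1010(✓)  1110(✓)
size-2^1 implicants → -000(✓)  -001(✓)  000-(✓)  1-10  10-0  100-(✓)
size-2^2 implicants → -00-
Unchecked terms (primes): -00-, 0111, 1-10, 10-0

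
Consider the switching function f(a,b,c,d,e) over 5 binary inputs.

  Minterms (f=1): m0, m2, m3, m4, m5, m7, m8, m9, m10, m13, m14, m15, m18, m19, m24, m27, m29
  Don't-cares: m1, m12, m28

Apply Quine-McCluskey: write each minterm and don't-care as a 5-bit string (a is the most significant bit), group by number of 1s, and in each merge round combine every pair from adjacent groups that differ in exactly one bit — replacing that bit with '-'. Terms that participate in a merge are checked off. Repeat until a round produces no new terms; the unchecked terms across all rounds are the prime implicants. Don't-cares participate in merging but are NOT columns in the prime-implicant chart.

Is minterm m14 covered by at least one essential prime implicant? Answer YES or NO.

Round 0: 00000✓ 00001✓ 00010✓ 00011✓ 00100✓ 00101✓ 00111✓ 01000✓ 01001✓ 01010✓ 01100✓ 01101✓ 01110✓ 01111✓ 10010✓ 10011✓ 11000✓ 11011✓ 11100✓ 11101✓
Round 1: -0010✓ -0011✓ -1000✓ -1100✓ -1101✓ 0-000✓ 0-001✓ 0-010✓ 0-100✓ 0-101✓ 0-111✓ 00-00✓ 00-01✓ 00-11✓ 000-0✓ 000-1✓ 0000-✓ 0001-✓ 001-1✓ 0010-✓ 01-00✓ 01-01✓ 01-10✓ 010-0✓ 0100-✓ 011-0✓ 011-1✓ 0110-✓ 0111-✓ 1-011 1001-✓ 11-00✓ 1110-✓
Round 2: -001- -1-00 -110- 0--00✓ 0--01✓ 0-0-0 0-00-✓ 0-1-1 0-10-✓ 00--1 00-0-✓ 000-- 01--0 01-0-✓ 011--
Round 3: 0--0-
PIs = {-001-, -1-00, -110-, 0--0-, 0-0-0, 0-1-1, 00--1, 000--, 01--0, 011--, 1-011}
Coverage chart:
  m0: 0--0-,0-0-0,000--
  m2: -001-,0-0-0,000--
  m3: -001-,00--1,000--
  m4: 0--0- ←essential
  m5: 0--0-,0-1-1,00--1
  m7: 0-1-1,00--1
  m8: -1-00,0--0-,0-0-0,01--0
  m9: 0--0- ←essential
  m10: 0-0-0,01--0
  m13: -110-,0--0-,0-1-1,011--
  m14: 01--0,011--
  m15: 0-1-1,011--
  m18: -001- ←essential
  m19: -001-,1-011
  m24: -1-00 ←essential
  m27: 1-011 ←essential
  m29: -110- ←essential
Essential: -001-, -1-00, -110-, 0--0-, 1-011

NO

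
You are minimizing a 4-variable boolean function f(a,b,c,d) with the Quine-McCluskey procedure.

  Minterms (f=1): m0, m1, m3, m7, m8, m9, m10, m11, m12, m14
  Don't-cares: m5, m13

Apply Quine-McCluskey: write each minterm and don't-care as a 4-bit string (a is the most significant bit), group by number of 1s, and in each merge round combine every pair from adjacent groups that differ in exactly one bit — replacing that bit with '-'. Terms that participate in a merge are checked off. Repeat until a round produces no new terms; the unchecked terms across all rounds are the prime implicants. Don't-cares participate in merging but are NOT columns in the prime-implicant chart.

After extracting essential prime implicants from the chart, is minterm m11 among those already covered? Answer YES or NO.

Round 0: 0000✓ 0001✓ 0011✓ 0101✓ 0111✓ 1000✓ 1001✓ 1010✓ 1011✓ 1100✓ 1101✓ 1110✓
Round 1: -000✓ -001✓ -011✓ -101✓ 0-01✓ 0-11✓ 00-1✓ 000-✓ 01-1✓ 1-00✓ 1-01✓ 1-10✓ 10-0✓ 10-1✓ 100-✓ 101-✓ 11-0✓ 110-✓
Round 2: --01 -0-1 -00- 0--1 1--0 1-0- 10--
PIs = {--01, -0-1, -00-, 0--1, 1--0, 1-0-, 10--}
Coverage chart:
  m0: -00- ←essential
  m1: --01,-0-1,-00-,0--1
  m3: -0-1,0--1
  m7: 0--1 ←essential
  m8: -00-,1--0,1-0-,10--
  m9: --01,-0-1,-00-,1-0-,10--
  m10: 1--0,10--
  m11: -0-1,10--
  m12: 1--0,1-0-
  m14: 1--0 ←essential
Essential: -00-, 0--1, 1--0

NO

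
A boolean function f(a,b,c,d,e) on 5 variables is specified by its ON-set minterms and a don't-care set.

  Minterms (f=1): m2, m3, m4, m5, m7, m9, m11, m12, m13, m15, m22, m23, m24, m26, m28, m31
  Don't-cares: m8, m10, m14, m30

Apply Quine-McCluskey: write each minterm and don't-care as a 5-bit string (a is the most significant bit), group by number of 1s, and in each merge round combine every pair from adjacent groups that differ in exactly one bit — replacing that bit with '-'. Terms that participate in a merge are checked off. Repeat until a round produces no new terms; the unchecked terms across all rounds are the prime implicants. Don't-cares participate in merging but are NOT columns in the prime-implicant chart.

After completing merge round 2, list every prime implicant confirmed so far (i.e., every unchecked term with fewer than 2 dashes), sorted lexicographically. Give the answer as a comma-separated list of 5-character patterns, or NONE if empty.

NONE

size-2^0 implicants → 00010(✓)  00011(✓)  00100(✓)  00101(✓)  00111(✓)  01000(✓)  01001(✓)  01010(✓)  01011(✓)  01100(✓)  01101(✓)  01110(✓)  01111(✓)  10110(✓)  10111(✓)  11000(✓)  11010(✓)  11100(✓)  11110(✓)  11111(✓)
size-2^1 implicants → -0111(✓)  -1000(✓)  -1010(✓)  -1100(✓)  -1110(✓)  -1111(✓)  0-010(✓)  0-011(✓)  0-100(✓)  0-101(✓)  0-111(✓)  00-11(✓)  0001-(✓)  001-1(✓)  0010-(✓)  01-00(✓)  01-01(✓)  01-10(✓)  01-11(✓)  010-0(✓)  010-1(✓)  0100-(✓)  0101-(✓)  011-0(✓)  011-1(✓)  0110-(✓)  0111-(✓)  1-110(✓)  1-111(✓)  1011-(✓)  11-00(✓)  11-10(✓)  110-0(✓)  111-0(✓)  1111-(✓)
size-2^2 implicants → --111  -1-00(✓)  -1-10(✓)  -10-0(✓)  -11-0(✓)  -111-  0--11  0-01-  0-1-1  0-10-  01--0(✓)  01--1(✓)  01-0-(✓)  01-1-(✓)  010--(✓)  011--(✓)  1-11-  11--0(✓)
size-2^3 implicants → -1--0  01---
Unchecked terms (primes): --111, -1--0, -111-, 0--11, 0-01-, 0-1-1, 0-10-, 01---, 1-11-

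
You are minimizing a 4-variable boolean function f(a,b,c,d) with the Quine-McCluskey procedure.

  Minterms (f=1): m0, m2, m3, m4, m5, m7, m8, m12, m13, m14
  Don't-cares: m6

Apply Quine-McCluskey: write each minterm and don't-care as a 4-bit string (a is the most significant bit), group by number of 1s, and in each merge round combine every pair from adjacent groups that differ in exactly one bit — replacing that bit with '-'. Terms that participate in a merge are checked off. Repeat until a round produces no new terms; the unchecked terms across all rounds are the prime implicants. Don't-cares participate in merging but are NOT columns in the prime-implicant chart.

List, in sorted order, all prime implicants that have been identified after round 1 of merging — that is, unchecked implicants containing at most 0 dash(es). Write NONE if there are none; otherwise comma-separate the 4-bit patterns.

size-2^0 implicants → 0000(✓)  0010(✓)  0011(✓)  0100(✓)  0101(✓)  0110(✓)  0111(✓)  1000(✓)  1100(✓)  1101(✓)  1110(✓)
size-2^1 implicants → -000(✓)  -100(✓)  -101(✓)  -110(✓)  0-00(✓)  0-10(✓)  0-11(✓)  00-0(✓)  001-(✓)  01-0(✓)  01-1(✓)  010-(✓)  011-(✓)  1-00(✓)  11-0(✓)  110-(✓)
size-2^2 implicants → --00  -1-0  -10-  0--0  0-1-  01--
Unchecked terms (primes): --00, -1-0, -10-, 0--0, 0-1-, 01--

NONE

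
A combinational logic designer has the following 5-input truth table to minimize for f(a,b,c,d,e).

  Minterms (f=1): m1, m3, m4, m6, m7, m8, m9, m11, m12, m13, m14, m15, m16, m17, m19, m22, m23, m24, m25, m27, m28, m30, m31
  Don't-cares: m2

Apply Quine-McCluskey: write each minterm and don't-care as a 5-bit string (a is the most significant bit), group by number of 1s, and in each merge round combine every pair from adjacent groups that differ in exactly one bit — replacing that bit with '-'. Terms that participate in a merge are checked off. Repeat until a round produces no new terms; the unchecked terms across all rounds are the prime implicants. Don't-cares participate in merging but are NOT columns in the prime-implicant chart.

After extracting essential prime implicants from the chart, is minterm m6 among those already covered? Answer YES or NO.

YES

Round 0: 00001✓ 00010✓ 00011✓ 00100✓ 00110✓ 00111✓ 01000✓ 01001✓ 01011✓ 01100✓ 01101✓ 01110✓ 01111✓ 10000✓ 10001✓ 10011✓ 10110✓ 10111✓ 11000✓ 11001✓ 11011✓ 11100✓ 11110✓ 11111✓
Round 1: -0001✓ -0011✓ -0110✓ -0111✓ -1000✓ -1001✓ -1011✓ -1100✓ -1110✓ -1111✓ 0-001✓ 0-011✓ 0-100✓ 0-110✓ 0-111✓ 00-10✓ 00-11✓ 000-1✓ 0001-✓ 001-0✓ 0011-✓ 01-00✓ 01-01✓ 01-11✓ 010-1✓ 0100-✓ 011-0✓ 011-1✓ 0110-✓ 0111-✓ 1-000✓ 1-001✓ 1-011✓ 1-110✓ 1-111✓ 10-11✓ 100-1✓ 1000-✓ 1011-✓ 11-00✓ 11-11✓ 110-1✓ 1100-✓ 111-0✓ 1111-✓
Round 2: --001✓ --011✓ --110✓ --111✓ -0-11✓ -00-1✓ -011-✓ -1-00 -1-11✓ -10-1✓ -100- -11-0 -111-✓ 0--11✓ 0-0-1✓ 0-1-0 0-11-✓ 00-1- 01--1 01-0- 011-- 1--11✓ 1-0-1✓ 1-00- 1-11-✓
Round 3: ---11 --0-1 --11-
PIs = {---11, --0-1, --11-, -1-00, -100-, -11-0, 0-1-0, 00-1-, 01--1, 01-0-, 011--, 1-00-}
Coverage chart:
  m1: --0-1 ←essential
  m3: ---11,--0-1,00-1-
  m4: 0-1-0 ←essential
  m6: --11-,0-1-0,00-1-
  m7: ---11,--11-,00-1-
  m8: -1-00,-100-,01-0-
  m9: --0-1,-100-,01--1,01-0-
  m11: ---11,--0-1,01--1
  m12: -1-00,-11-0,0-1-0,01-0-,011--
  m13: 01--1,01-0-,011--
  m14: --11-,-11-0,0-1-0,011--
  m15: ---11,--11-,01--1,011--
  m16: 1-00- ←essential
  m17: --0-1,1-00-
  m19: ---11,--0-1
  m22: --11- ←essential
  m23: ---11,--11-
  m24: -1-00,-100-,1-00-
  m25: --0-1,-100-,1-00-
  m27: ---11,--0-1
  m28: -1-00,-11-0
  m30: --11-,-11-0
  m31: ---11,--11-
Essential: --0-1, --11-, 0-1-0, 1-00-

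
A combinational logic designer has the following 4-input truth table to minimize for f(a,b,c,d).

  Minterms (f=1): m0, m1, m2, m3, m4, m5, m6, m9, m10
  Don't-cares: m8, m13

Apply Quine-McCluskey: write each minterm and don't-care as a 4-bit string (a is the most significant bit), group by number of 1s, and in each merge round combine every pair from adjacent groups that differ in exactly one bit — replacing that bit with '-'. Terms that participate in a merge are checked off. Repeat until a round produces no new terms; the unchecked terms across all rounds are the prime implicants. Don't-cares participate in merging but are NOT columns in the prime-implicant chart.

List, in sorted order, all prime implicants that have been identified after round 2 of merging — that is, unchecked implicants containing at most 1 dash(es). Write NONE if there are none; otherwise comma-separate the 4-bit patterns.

NONE

Round 0: 0000✓ 0001✓ 0010✓ 0011✓ 0100✓ 0101✓ 0110✓ 1000✓ 1001✓ 1010✓ 1101✓
Round 1: -000✓ -001✓ -010✓ -101✓ 0-00✓ 0-01✓ 0-10✓ 00-0✓ 00-1✓ 000-✓ 001-✓ 01-0✓ 010-✓ 1-01✓ 10-0✓ 100-✓
Round 2: --01 -0-0 -00- 0--0 0-0- 00--
PIs = {--01, -0-0, -00-, 0--0, 0-0-, 00--}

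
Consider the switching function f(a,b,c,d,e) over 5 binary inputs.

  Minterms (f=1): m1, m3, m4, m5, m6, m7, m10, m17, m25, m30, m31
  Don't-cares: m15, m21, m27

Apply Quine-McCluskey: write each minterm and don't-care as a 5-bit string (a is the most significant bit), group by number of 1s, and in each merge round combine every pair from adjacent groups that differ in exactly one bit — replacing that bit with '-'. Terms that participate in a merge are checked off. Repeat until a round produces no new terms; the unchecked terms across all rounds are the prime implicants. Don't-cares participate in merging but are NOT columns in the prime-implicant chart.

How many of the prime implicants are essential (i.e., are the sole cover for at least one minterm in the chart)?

[col 0] 00001*, 00011*, 00100*, 00101*, 00110*, 00111*, 01010, 01111*, 10001*, 10101*, 11001*, 11011*, 11110*, 11111*
[col 1] -0001*, -0101*, -1111, 0-111, 00-01*, 00-11*, 000-1*, 001-0*, 001-1*, 0010-*, 0011-*, 1-001, 10-01*, 11-11, 110-1, 1111-
[col 2] -0-01, 00--1, 001--
Prime implicants: -0-01, -1111, 0-111, 00--1, 001--, 01010, 1-001, 11-11, 110-1, 1111-
PI chart (minterm → PIs covering it):
  1 | -0-01,00--1
  3 | 00--1  (sole → essential)
  4 | 001--  (sole → essential)
  5 | -0-01,00--1,001--
  6 | 001--  (sole → essential)
  7 | 0-111,00--1,001--
  10 | 01010  (sole → essential)
  17 | -0-01,1-001
  25 | 1-001,110-1
  30 | 1111-  (sole → essential)
  31 | -1111,11-11,1111-
Essential prime implicants: 00--1, 001--, 01010, 1111-

4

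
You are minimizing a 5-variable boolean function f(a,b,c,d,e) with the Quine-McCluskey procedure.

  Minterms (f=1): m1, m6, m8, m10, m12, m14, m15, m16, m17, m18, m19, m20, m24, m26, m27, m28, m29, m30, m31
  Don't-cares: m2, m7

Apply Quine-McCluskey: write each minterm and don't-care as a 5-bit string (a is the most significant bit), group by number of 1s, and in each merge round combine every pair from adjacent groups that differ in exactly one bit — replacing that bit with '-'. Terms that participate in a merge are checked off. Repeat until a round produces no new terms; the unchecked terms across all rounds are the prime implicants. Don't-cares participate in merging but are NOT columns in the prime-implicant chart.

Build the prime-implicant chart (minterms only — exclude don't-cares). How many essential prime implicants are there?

4

size-2^0 implicants → 00001(✓)  00010(✓)  00110(✓)  00111(✓)  01000(✓)  01010(✓)  01100(✓)  01110(✓)  01111(✓)  10000(✓)  10001(✓)  10010(✓)  10011(✓)  10100(✓)  11000(✓)  11010(✓)  11011(✓)  11100(✓)  11101(✓)  11110(✓)  11111(✓)
size-2^1 implicants → -0001  -0010(✓)  -1000(✓)  -1010(✓)  -1100(✓)  -1110(✓)  -1111(✓)  0-010(✓)  0-110(✓)  0-111(✓)  00-10(✓)  0011-(✓)  01-00(✓)  01-10(✓)  010-0(✓)  011-0(✓)  0111-(✓)  1-000(✓)  1-010(✓)  1-011(✓)  1-100(✓)  10-00(✓)  100-0(✓)  100-1(✓)  1000-(✓)  1001-(✓)  11-00(✓)  11-10(✓)  11-11(✓)  110-0(✓)  1101-(✓)  111-0(✓)  111-1(✓)  1110-(✓)  1111-(✓)
size-2^2 implicants → --010  -1-00(✓)  -1-10(✓)  -10-0(✓)  -11-0(✓)  -111-  0--10  0-11-  01--0(✓)  1--00  1-0-0  1-01-  100--  11--0(✓)  11-1-  111--
size-2^3 implicants → -1--0
Unchecked terms (primes): --010, -0001, -1--0, -111-, 0--10, 0-11-, 1--00, 1-0-0, 1-01-, 100--, 11-1-, 111--
Minterm coverage:
  m1 ⊆ -0001 [E]
  m6 ⊆ 0--10,0-11-
  m8 ⊆ -1--0 [E]
  m10 ⊆ --010,-1--0,0--10
  m12 ⊆ -1--0 [E]
  m14 ⊆ -1--0,-111-,0--10,0-11-
  m15 ⊆ -111-,0-11-
  m16 ⊆ 1--00,1-0-0,100--
  m17 ⊆ -0001,100--
  m18 ⊆ --010,1-0-0,1-01-,100--
  m19 ⊆ 1-01-,100--
  m20 ⊆ 1--00 [E]
  m24 ⊆ -1--0,1--00,1-0-0
  m26 ⊆ --010,-1--0,1-0-0,1-01-,11-1-
  m27 ⊆ 1-01-,11-1-
  m28 ⊆ -1--0,1--00,111--
  m29 ⊆ 111-- [E]
  m30 ⊆ -1--0,-111-,11-1-,111--
  m31 ⊆ -111-,11-1-,111--
E = {-0001, -1--0, 1--00, 111--}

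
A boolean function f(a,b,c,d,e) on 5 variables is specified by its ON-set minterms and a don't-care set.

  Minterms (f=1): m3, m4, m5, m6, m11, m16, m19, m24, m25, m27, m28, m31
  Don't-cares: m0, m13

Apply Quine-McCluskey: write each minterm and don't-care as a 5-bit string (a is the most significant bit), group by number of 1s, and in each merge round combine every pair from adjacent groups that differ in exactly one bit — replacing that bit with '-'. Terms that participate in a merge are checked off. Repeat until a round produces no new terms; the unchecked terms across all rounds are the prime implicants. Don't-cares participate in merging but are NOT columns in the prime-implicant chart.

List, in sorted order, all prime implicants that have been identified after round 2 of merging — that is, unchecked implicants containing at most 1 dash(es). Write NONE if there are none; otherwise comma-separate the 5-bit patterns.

size-2^0 implicants → 00000(✓)  00011(✓)  00100(✓)  00101(✓)  00110(✓)  01011(✓)  01101(✓)  10000(✓)  10011(✓)  11000(✓)  11001(✓)  11011(✓)  11100(✓)  11111(✓)
size-2^1 implicants → -0000  -0011(✓)  -1011(✓)  0-011(✓)  0-101  00-00  001-0  0010-  1-000  1-011(✓)  11-00  11-11  110-1  1100-
size-2^2 implicants → --011
Unchecked terms (primes): --011, -0000, 0-101, 00-00, 001-0, 0010-, 1-000, 11-00, 11-11, 110-1, 1100-

-0000, 0-101, 00-00, 001-0, 0010-, 1-000, 11-00, 11-11, 110-1, 1100-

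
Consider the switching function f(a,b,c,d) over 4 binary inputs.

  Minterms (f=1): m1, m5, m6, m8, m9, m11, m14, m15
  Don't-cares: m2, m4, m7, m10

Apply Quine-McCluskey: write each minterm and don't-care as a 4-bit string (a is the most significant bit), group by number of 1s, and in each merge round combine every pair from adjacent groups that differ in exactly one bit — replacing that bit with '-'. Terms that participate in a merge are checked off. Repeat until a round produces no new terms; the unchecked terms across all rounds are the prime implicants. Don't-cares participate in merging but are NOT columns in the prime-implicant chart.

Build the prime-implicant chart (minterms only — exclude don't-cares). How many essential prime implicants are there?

size-2^0 implicants → 0001(✓)  0010(✓)  0100(✓)  0101(✓)  0110(✓)  0111(✓)  1000(✓)  1001(✓)  1010(✓)  1011(✓)  1110(✓)  1111(✓)
size-2^1 implicants → -001  -010(✓)  -110(✓)  -111(✓)  0-01  0-10(✓)  01-0(✓)  01-1(✓)  010-(✓)  011-(✓)  1-10(✓)  1-11(✓)  10-0(✓)  10-1(✓)  100-(✓)  101-(✓)  111-(✓)
size-2^2 implicants → --10  -11-  01--  1-1-  10--
Unchecked terms (primes): --10, -001, -11-, 0-01, 01--, 1-1-, 10--
Minterm coverage:
  m1 ⊆ -001,0-01
  m5 ⊆ 0-01,01--
  m6 ⊆ --10,-11-,01--
  m8 ⊆ 10-- [E]
  m9 ⊆ -001,10--
  m11 ⊆ 1-1-,10--
  m14 ⊆ --10,-11-,1-1-
  m15 ⊆ -11-,1-1-
E = {10--}

1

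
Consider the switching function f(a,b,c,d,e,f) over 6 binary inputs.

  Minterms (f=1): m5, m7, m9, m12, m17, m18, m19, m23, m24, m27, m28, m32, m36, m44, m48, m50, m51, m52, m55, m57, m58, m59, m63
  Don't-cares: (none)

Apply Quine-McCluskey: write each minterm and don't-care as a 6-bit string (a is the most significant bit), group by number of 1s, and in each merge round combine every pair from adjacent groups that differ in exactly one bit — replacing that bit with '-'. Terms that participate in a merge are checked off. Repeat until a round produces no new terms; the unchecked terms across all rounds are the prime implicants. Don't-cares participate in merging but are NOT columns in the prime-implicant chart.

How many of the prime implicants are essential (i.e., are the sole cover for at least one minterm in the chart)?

[col 0] 000101*, 000111*, 001001, 001100*, 010001*, 010010*, 010011*, 010111*, 011000*, 011011*, 011100*, 100000*, 100100*, 101100*, 110000*, 110010*, 110011*, 110100*, 110111*, 111001*, 111010*, 111011*, 111111*
[col 1] -01100, -10010*, -10011*, -10111*, -11011*, 0-0111, 0-1100, 0001-1, 01-011*, 010-11*, 0100-1, 01001-*, 011-00, 1-0000*, 1-0100*, 10-100, 100-00*, 11-010*, 11-011*, 11-111*, 110-00*, 110-11*, 1100-0, 11001-*, 111-11*, 1110-1, 11101-*
[col 2] -1-011, -10-11, -1001-, 1-0-00, 11--11, 11-01-
Prime implicants: -01100, -1-011, -10-11, -1001-, 0-0111, 0-1100, 0001-1, 001001, 0100-1, 011-00, 1-0-00, 10-100, 11--11, 11-01-, 1100-0, 1110-1
PI chart (minterm → PIs covering it):
  5 | 0001-1  (sole → essential)
  7 | 0-0111,0001-1
  9 | 001001  (sole → essential)
  12 | -01100,0-1100
  17 | 0100-1  (sole → essential)
  18 | -1001-  (sole → essential)
  19 | -1-011,-10-11,-1001-,0100-1
  23 | -10-11,0-0111
  24 | 011-00  (sole → essential)
  27 | -1-011  (sole → essential)
  28 | 0-1100,011-00
  32 | 1-0-00  (sole → essential)
  36 | 1-0-00,10-100
  44 | -01100,10-100
  48 | 1-0-00,1100-0
  50 | -1001-,11-01-,1100-0
  51 | -1-011,-10-11,-1001-,11--11,11-01-
  52 | 1-0-00  (sole → essential)
  55 | -10-11,11--11
  57 | 1110-1  (sole → essential)
  58 | 11-01-  (sole → essential)
  59 | -1-011,11--11,11-01-,1110-1
  63 | 11--11  (sole → essential)
Essential prime implicants: -1-011, -1001-, 0001-1, 001001, 0100-1, 011-00, 1-0-00, 11--11, 11-01-, 1110-1

10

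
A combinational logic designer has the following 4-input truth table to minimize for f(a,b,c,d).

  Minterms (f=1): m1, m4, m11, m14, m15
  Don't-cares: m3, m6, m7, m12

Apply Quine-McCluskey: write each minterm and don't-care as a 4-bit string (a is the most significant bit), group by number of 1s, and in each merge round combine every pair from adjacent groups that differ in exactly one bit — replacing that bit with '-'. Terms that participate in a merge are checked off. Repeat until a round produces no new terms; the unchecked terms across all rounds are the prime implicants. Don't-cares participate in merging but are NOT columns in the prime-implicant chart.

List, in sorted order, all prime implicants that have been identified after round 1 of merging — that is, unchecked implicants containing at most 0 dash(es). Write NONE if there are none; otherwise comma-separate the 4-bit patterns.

NONE

size-2^0 implicants → 0001(✓)  0011(✓)  0100(✓)  0110(✓)  0111(✓)  1011(✓)  1100(✓)  1110(✓)  1111(✓)
size-2^1 implicants → -011(✓)  -100(✓)  -110(✓)  -111(✓)  0-11(✓)  00-1  01-0(✓)  011-(✓)  1-11(✓)  11-0(✓)  111-(✓)
size-2^2 implicants → --11  -1-0  -11-
Unchecked terms (primes): --11, -1-0, -11-, 00-1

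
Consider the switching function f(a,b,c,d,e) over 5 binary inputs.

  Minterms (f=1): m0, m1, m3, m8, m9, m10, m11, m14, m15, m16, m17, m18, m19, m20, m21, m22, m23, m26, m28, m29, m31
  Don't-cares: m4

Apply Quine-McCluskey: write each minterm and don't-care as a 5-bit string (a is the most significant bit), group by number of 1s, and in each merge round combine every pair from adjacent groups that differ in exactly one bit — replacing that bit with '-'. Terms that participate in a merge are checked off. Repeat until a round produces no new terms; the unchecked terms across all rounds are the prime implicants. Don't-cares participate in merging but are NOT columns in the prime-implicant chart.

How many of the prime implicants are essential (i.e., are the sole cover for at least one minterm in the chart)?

size-2^0 implicants → 00000(✓)  00001(✓)  00011(✓)  00100(✓)  01000(✓)  01001(✓)  01010(✓)  01011(✓)  01110(✓)  01111(✓)  10000(✓)  10001(✓)  10010(✓)  10011(✓)  10100(✓)  10101(✓)  10110(✓)  10111(✓)  11010(✓)  11100(✓)  11101(✓)  11111(✓)
size-2^1 implicants → -0000(✓)  -0001(✓)  -0011(✓)  -0100(✓)  -1010  -1111  0-000(✓)  0-001(✓)  0-011(✓)  00-00(✓)  000-1(✓)  0000-(✓)  01-10(✓)  01-11(✓)  010-0(✓)  010-1(✓)  0100-(✓)  0101-(✓)  0111-(✓)  1-010  1-100(✓)  1-101(✓)  1-111(✓)  10-00(✓)  10-01(✓)  10-10(✓)  10-11(✓)  100-0(✓)  100-1(✓)  1000-(✓)  1001-(✓)  101-0(✓)  101-1(✓)  1010-(✓)  1011-(✓)  111-1(✓)  1110-(✓)
size-2^2 implicants → -0-00  -00-1  -000-  0-0-1  0-00-  01-1-  010--  1-1-1  1-10-  10--0(✓)  10--1(✓)  10-0-(✓)  10-1-(✓)  100--(✓)  101--(✓)
size-2^3 implicants → 10---
Unchecked terms (primes): -0-00, -00-1, -000-, -1010, -1111, 0-0-1, 0-00-, 01-1-, 010--, 1-010, 1-1-1, 1-10-, 10---
Minterm coverage:
  m0 ⊆ -0-00,-000-,0-00-
  m1 ⊆ -00-1,-000-,0-0-1,0-00-
  m3 ⊆ -00-1,0-0-1
  m8 ⊆ 0-00-,010--
  m9 ⊆ 0-0-1,0-00-,010--
  m10 ⊆ -1010,01-1-,010--
  m11 ⊆ 0-0-1,01-1-,010--
  m14 ⊆ 01-1- [E]
  m15 ⊆ -1111,01-1-
  m16 ⊆ -0-00,-000-,10---
  m17 ⊆ -00-1,-000-,10---
  m18 ⊆ 1-010,10---
  m19 ⊆ -00-1,10---
  m20 ⊆ -0-00,1-10-,10---
  m21 ⊆ 1-1-1,1-10-,10---
  m22 ⊆ 10--- [E]
  m23 ⊆ 1-1-1,10---
  m26 ⊆ -1010,1-010
  m28 ⊆ 1-10- [E]
  m29 ⊆ 1-1-1,1-10-
  m31 ⊆ -1111,1-1-1
E = {01-1-, 1-10-, 10---}

3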